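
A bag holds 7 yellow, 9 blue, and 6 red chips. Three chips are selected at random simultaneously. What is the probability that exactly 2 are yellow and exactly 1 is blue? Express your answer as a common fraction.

27/220

Unordered draws without replacement: count favorable combinations over C(22,3).
Favorable = C(7,2) · C(9,1) · C(6,0) = 189; total = C(22,3) = 1540.
P = 189/1540 = 27/220 ≈ 0.1227.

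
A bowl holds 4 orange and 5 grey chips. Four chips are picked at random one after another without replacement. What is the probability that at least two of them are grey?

Sum the hypergeometric tail for j = 2,…,4 grey chips.
Favorable = C(5,2)·C(4,2) + C(5,3)·C(4,1) + C(5,4)·C(4,0) = 105; total = C(9,4) = 126.
P = 105/126 = 5/6 ≈ 0.8333.

5/6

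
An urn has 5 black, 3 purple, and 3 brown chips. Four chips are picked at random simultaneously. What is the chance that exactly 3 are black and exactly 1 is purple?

Unordered draws without replacement: count favorable combinations over C(11,4).
Favorable = C(5,3) · C(3,1) · C(3,0) = 30; total = C(11,4) = 330.
P = 30/330 = 1/11 ≈ 0.0909.

1/11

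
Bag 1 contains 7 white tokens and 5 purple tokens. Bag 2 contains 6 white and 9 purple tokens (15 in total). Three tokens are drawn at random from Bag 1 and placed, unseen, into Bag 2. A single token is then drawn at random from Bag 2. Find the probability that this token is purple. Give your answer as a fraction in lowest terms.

Condition on how many of the transferred tokens are purple (from Bag 1: 5 purple of 12; then Bag 2 has 18 total).
  0 purple: C(5,0)C(7,3)/C(12,3) = 7/44; then P = 9/18
  1 purple: C(5,1)C(7,2)/C(12,3) = 21/44; then P = 10/18
  2 purple: C(5,2)C(7,1)/C(12,3) = 7/22; then P = 11/18
  3 purple: C(5,3)C(7,0)/C(12,3) = 1/22; then P = 12/18
P(purple from Bag 2) = 41/72 ≈ 0.5694.

41/72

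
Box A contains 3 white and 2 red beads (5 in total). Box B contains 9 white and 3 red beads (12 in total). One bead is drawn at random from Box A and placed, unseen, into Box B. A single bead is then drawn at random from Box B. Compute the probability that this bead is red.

17/65

Condition on how many of the transferred beads are red (from Box A: 2 red of 5; then Box B has 13 total).
  0 red: C(2,0)C(3,1)/C(5,1) = 3/5; then P = 3/13
  1 red: C(2,1)C(3,0)/C(5,1) = 2/5; then P = 4/13
P(red from Box B) = 17/65 ≈ 0.2615.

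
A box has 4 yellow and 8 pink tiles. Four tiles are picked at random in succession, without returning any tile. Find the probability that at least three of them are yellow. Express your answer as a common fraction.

Sum the hypergeometric tail for j = 3,…,4 yellow tiles.
Favorable = C(4,3)·C(8,1) + C(4,4)·C(8,0) = 33; total = C(12,4) = 495.
P = 33/495 = 1/15 ≈ 0.0667.

1/15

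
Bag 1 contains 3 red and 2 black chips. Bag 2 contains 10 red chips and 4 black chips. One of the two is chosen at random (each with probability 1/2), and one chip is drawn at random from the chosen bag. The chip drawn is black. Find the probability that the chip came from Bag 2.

P(black | Bag 1) = 2/5; P(black | Bag 2) = 2/7.
P(black) = 1/2·2/5 + 1/2·2/7 = 12/35.
By Bayes' rule, P(Bag 2 | black) = 1/7 / 12/35 = 5/12 ≈ 0.4167.

5/12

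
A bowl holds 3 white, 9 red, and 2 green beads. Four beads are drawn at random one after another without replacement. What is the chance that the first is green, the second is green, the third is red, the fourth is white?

9/4004

Multiply the conditional probability of each draw in order, without replacement, so each draw removes one from its color and from the total.
P = (2/14) · (1/13) · (9/12) · (3/11) = 9/4004 ≈ 0.0022.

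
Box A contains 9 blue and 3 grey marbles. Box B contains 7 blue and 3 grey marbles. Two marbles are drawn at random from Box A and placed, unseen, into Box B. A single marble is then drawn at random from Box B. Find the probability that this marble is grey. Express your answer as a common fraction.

Condition on how many of the transferred marbles are grey (from Box A: 3 grey of 12; then Box B has 12 total).
  0 grey: C(3,0)C(9,2)/C(12,2) = 6/11; then P = 3/12
  1 grey: C(3,1)C(9,1)/C(12,2) = 9/22; then P = 4/12
  2 grey: C(3,2)C(9,0)/C(12,2) = 1/22; then P = 5/12
P(grey from Box B) = 7/24 ≈ 0.2917.

7/24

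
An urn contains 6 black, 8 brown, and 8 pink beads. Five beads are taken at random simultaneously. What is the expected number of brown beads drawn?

By linearity of expectation, E[X] = Σ P(draw i is brown); by symmetry each draw (even without replacement) has P(brown) = 8/22.
E[X] = 5 · 8/22 = 20/11 ≈ 1.8182.

20/11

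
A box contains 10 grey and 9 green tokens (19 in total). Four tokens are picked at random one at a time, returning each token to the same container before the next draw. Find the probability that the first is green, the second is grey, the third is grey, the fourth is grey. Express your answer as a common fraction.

9000/130321

Multiply the conditional probability of each draw in order, with replacement (the composition resets each draw).
P = (9/19) · (10/19) · (10/19) · (10/19) = 9000/130321 ≈ 0.0691.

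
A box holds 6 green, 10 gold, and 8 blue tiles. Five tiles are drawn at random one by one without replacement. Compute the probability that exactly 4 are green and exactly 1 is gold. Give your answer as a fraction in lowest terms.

Unordered draws without replacement: count favorable combinations over C(24,5).
Favorable = C(6,4) · C(10,1) · C(8,0) = 150; total = C(24,5) = 42504.
P = 150/42504 = 25/7084 ≈ 0.0035.

25/7084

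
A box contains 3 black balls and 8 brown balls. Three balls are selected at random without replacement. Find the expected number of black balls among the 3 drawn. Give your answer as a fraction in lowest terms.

9/11

By linearity of expectation, E[X] = Σ P(draw i is black); by symmetry each draw (even without replacement) has P(black) = 3/11.
E[X] = 3 · 3/11 = 9/11 ≈ 0.8182.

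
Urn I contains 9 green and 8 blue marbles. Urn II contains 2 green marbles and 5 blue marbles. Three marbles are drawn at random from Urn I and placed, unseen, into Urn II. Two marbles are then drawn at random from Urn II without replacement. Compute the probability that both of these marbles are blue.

Condition on how many of the transferred marbles are blue (from Urn I: 8 blue of 17; then Urn II has 10 total).
  0 blue: C(8,0)C(9,3)/C(17,3) = 21/170; then P = C(5,2)/C(10,2) = 2/9
  1 blue: C(8,1)C(9,2)/C(17,3) = 36/85; then P = C(6,2)/C(10,2) = 1/3
  2 blue: C(8,2)C(9,1)/C(17,3) = 63/170; then P = C(7,2)/C(10,2) = 7/15
  3 blue: C(8,3)C(9,0)/C(17,3) = 7/85; then P = C(8,2)/C(10,2) = 28/45
P(both blue) = 601/1530 ≈ 0.3928.

601/1530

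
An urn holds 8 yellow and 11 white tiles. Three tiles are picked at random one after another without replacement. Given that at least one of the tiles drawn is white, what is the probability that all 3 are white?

P(all 3 white) = C(11,3)/C(19,3) = 55/323; P(at least one white) = 1 − C(8,3)/C(19,3) = 913/969.
Since 'all 3 white' ⊆ 'at least one white', P(all 3 | at least one) = 55/323 / 913/969 = 15/83 ≈ 0.1807.

15/83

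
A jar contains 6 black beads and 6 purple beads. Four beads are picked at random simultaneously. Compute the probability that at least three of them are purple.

3/11

Sum the hypergeometric tail for j = 3,…,4 purple beads.
Favorable = C(6,3)·C(6,1) + C(6,4)·C(6,0) = 135; total = C(12,4) = 495.
P = 135/495 = 3/11 ≈ 0.2727.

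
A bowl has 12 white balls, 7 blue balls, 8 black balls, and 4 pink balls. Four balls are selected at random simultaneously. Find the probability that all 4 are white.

99/6293

Unordered draws without replacement: count favorable combinations over C(31,4).
Favorable = C(12,4) · C(7,0) · C(8,0) · C(4,0) = 495; total = C(31,4) = 31465.
P = 495/31465 = 99/6293 ≈ 0.0157.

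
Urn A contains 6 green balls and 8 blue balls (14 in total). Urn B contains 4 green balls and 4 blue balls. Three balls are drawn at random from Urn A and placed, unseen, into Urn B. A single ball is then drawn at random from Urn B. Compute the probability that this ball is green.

37/77

Condition on how many of the transferred balls are green (from Urn A: 6 green of 14; then Urn B has 11 total).
  0 green: C(6,0)C(8,3)/C(14,3) = 2/13; then P = 4/11
  1 green: C(6,1)C(8,2)/C(14,3) = 6/13; then P = 5/11
  2 green: C(6,2)C(8,1)/C(14,3) = 30/91; then P = 6/11
  3 green: C(6,3)C(8,0)/C(14,3) = 5/91; then P = 7/11
P(green from Urn B) = 37/77 ≈ 0.4805.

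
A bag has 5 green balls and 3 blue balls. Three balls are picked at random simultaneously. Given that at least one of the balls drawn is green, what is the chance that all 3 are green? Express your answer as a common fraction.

P(all 3 green) = C(5,3)/C(8,3) = 5/28; P(at least one green) = 1 − C(3,3)/C(8,3) = 55/56.
Since 'all 3 green' ⊆ 'at least one green', P(all 3 | at least one) = 5/28 / 55/56 = 2/11 ≈ 0.1818.

2/11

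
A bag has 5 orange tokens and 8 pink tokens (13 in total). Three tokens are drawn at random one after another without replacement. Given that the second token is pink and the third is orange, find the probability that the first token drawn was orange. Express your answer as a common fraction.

P(first=orange and the second token is pink and the third is orange) = (5/13)·(8/12)·(4/11) = 40/429.
P(E) = Σ over first color = 40/429 + 70/429 = 10/39.
By Bayes, P(first=orange | E) = 40/429 / 10/39 = 4/11 ≈ 0.3636.

4/11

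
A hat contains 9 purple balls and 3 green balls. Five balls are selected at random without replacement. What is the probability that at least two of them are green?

Sum the hypergeometric tail for j = 2,…,3 green balls.
Favorable = C(3,2)·C(9,3) + C(3,3)·C(9,2) = 288; total = C(12,5) = 792.
P = 288/792 = 4/11 ≈ 0.3636.

4/11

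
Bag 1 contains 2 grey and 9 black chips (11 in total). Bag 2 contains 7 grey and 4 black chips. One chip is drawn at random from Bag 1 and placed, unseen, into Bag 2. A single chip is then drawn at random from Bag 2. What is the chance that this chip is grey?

79/132

Condition on how many of the transferred chips are grey (from Bag 1: 2 grey of 11; then Bag 2 has 12 total).
  0 grey: C(2,0)C(9,1)/C(11,1) = 9/11; then P = 7/12
  1 grey: C(2,1)C(9,0)/C(11,1) = 2/11; then P = 8/12
P(grey from Bag 2) = 79/132 ≈ 0.5985.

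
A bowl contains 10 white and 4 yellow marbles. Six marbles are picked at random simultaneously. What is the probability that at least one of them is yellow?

133/143

Use the complement: P(at least one yellow) = 1 − P(no yellow).
P(none) = C(10,6)/C(14,6) = 210/3003.
So P = 1 − 210/3003 = 133/143 ≈ 0.9301.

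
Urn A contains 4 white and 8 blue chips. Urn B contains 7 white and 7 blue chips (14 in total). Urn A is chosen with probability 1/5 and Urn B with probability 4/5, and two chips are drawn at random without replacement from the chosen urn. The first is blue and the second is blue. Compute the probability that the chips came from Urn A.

P(E | Urn A) = 14/33; P(E | Urn B) = 3/13.
P(E) = 1/5·14/33 + 4/5·3/13 = 578/2145.
By Bayes' rule, P(Urn A | E) = 14/165 / 578/2145 = 91/289 ≈ 0.3149.

91/289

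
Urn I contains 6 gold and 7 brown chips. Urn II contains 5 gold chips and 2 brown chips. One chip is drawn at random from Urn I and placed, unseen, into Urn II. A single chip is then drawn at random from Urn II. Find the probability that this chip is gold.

Condition on how many of the transferred chips are gold (from Urn I: 6 gold of 13; then Urn II has 8 total).
  0 gold: C(6,0)C(7,1)/C(13,1) = 7/13; then P = 5/8
  1 gold: C(6,1)C(7,0)/C(13,1) = 6/13; then P = 6/8
P(gold from Urn II) = 71/104 ≈ 0.6827.

71/104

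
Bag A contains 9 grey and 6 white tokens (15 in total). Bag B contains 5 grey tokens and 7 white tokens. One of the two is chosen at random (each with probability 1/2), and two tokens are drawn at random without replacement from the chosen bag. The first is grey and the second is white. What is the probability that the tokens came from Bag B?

P(E | Bag A) = 9/35; P(E | Bag B) = 35/132.
P(E) = 1/2·9/35 + 1/2·35/132 = 2413/9240.
By Bayes' rule, P(Bag B | E) = 35/264 / 2413/9240 = 1225/2413 ≈ 0.5077.

1225/2413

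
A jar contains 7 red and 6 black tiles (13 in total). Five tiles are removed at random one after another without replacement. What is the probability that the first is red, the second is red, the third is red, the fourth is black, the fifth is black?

35/858

Multiply the conditional probability of each draw in order, without replacement, so each draw removes one from its color and from the total.
P = (7/13) · (6/12) · (5/11) · (6/10) · (5/9) = 35/858 ≈ 0.0408.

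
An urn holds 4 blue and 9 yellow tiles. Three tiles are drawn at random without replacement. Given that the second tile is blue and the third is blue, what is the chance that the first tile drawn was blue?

2/11

P(first=blue and the second tile is blue and the third is blue) = (4/13)·(3/12)·(2/11) = 2/143.
P(E) = Σ over first color = 2/143 + 9/143 = 1/13.
By Bayes, P(first=blue | E) = 2/143 / 1/13 = 2/11 ≈ 0.1818.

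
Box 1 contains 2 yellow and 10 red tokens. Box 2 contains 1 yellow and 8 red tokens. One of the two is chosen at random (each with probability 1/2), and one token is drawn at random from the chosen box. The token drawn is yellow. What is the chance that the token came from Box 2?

P(yellow | Box 1) = 1/6; P(yellow | Box 2) = 1/9.
P(yellow) = 1/2·1/6 + 1/2·1/9 = 5/36.
By Bayes' rule, P(Box 2 | yellow) = 1/18 / 5/36 = 2/5 ≈ 0.4000.

2/5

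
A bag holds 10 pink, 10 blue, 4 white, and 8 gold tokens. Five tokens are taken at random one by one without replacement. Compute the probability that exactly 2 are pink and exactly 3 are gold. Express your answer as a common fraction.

Unordered draws without replacement: count favorable combinations over C(32,5).
Favorable = C(10,2) · C(10,0) · C(4,0) · C(8,3) = 2520; total = C(32,5) = 201376.
P = 2520/201376 = 45/3596 ≈ 0.0125.

45/3596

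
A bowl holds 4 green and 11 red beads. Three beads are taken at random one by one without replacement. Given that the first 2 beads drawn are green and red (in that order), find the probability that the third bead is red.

After removing 1 green, 1 red, the bowl has 10 red out of 13 remaining.
P(third is red | given) = 10/13 ≈ 0.7692.

10/13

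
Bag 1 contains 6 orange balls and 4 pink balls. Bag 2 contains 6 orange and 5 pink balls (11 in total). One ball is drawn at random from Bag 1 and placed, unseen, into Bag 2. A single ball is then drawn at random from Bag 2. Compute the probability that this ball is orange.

Condition on how many of the transferred balls are orange (from Bag 1: 6 orange of 10; then Bag 2 has 12 total).
  0 orange: C(6,0)C(4,1)/C(10,1) = 2/5; then P = 6/12
  1 orange: C(6,1)C(4,0)/C(10,1) = 3/5; then P = 7/12
P(orange from Bag 2) = 11/20 ≈ 0.5500.

11/20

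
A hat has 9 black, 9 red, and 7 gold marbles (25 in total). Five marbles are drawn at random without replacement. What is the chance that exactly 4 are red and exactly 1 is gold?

21/1265

Unordered draws without replacement: count favorable combinations over C(25,5).
Favorable = C(9,0) · C(9,4) · C(7,1) = 882; total = C(25,5) = 53130.
P = 882/53130 = 21/1265 ≈ 0.0166.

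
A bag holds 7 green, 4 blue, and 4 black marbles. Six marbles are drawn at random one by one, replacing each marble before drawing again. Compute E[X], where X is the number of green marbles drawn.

By linearity of expectation, E[X] = Σ P(draw i is green); each independent draw has P(green) = 7/15.
E[X] = 6 · 7/15 = 14/5 ≈ 2.8000.

14/5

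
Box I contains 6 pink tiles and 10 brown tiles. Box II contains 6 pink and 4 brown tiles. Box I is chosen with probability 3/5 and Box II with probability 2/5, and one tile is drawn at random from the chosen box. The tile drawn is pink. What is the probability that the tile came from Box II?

16/31

P(pink | Box I) = 3/8; P(pink | Box II) = 3/5.
P(pink) = 3/5·3/8 + 2/5·3/5 = 93/200.
By Bayes' rule, P(Box II | pink) = 6/25 / 93/200 = 16/31 ≈ 0.5161.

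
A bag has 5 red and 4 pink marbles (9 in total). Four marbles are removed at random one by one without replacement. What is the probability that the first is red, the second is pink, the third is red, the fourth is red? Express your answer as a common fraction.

5/63

Multiply the conditional probability of each draw in order, without replacement, so each draw removes one from its color and from the total.
P = (5/9) · (4/8) · (4/7) · (3/6) = 5/63 ≈ 0.0794.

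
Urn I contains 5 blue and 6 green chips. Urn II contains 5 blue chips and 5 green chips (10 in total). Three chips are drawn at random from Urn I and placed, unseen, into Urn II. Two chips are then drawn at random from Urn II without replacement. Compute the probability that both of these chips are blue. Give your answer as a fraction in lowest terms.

Condition on how many of the transferred chips are blue (from Urn I: 5 blue of 11; then Urn II has 13 total).
  0 blue: C(5,0)C(6,3)/C(11,3) = 4/33; then P = C(5,2)/C(13,2) = 5/39
  1 blue: C(5,1)C(6,2)/C(11,3) = 5/11; then P = C(6,2)/C(13,2) = 5/26
  2 blue: C(5,2)C(6,1)/C(11,3) = 4/11; then P = C(7,2)/C(13,2) = 7/26
  3 blue: C(5,3)C(6,0)/C(11,3) = 2/33; then P = C(8,2)/C(13,2) = 14/39
P(both blue) = 191/858 ≈ 0.2226.

191/858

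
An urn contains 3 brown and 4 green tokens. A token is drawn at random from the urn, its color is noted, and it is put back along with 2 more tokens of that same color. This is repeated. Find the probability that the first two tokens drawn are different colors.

8/21

Either green then brown, or brown then green; after the first draw the total is 9.
P = (4/7)·(3/9) + (3/7)·(4/9) = 8/21 ≈ 0.3810.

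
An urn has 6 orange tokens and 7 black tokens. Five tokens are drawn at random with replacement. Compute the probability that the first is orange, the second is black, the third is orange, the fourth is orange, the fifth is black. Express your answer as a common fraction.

Multiply the conditional probability of each draw in order, with replacement (the composition resets each draw).
P = (6/13) · (7/13) · (6/13) · (6/13) · (7/13) = 10584/371293 ≈ 0.0285.

10584/371293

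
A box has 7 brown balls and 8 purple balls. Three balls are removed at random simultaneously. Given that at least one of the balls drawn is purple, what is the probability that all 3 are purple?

P(all 3 purple) = C(8,3)/C(15,3) = 8/65; P(at least one purple) = 1 − C(7,3)/C(15,3) = 12/13.
Since 'all 3 purple' ⊆ 'at least one purple', P(all 3 | at least one) = 8/65 / 12/13 = 2/15 ≈ 0.1333.

2/15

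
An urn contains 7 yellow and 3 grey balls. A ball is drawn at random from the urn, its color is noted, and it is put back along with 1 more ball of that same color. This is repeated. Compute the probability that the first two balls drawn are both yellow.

28/55

After a yellow draw the urn holds 8 yellow out of 11.
P = (7/10)·(8/11) = 28/55 ≈ 0.5091.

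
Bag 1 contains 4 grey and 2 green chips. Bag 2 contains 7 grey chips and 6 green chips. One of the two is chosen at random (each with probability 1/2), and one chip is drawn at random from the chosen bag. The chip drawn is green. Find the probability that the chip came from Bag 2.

18/31

P(green | Bag 1) = 1/3; P(green | Bag 2) = 6/13.
P(green) = 1/2·1/3 + 1/2·6/13 = 31/78.
By Bayes' rule, P(Bag 2 | green) = 3/13 / 31/78 = 18/31 ≈ 0.5806.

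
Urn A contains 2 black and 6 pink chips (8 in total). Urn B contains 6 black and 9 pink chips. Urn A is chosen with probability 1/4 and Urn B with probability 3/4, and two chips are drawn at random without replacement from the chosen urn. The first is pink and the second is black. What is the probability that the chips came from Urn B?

P(E | Urn A) = 3/14; P(E | Urn B) = 9/35.
P(E) = 1/4·3/14 + 3/4·9/35 = 69/280.
By Bayes' rule, P(Urn B | E) = 27/140 / 69/280 = 18/23 ≈ 0.7826.

18/23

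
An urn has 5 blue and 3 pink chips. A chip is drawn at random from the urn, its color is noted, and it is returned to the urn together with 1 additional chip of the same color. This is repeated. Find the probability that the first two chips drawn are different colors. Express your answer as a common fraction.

5/12

Either blue then pink, or pink then blue; after the first draw the total is 9.
P = (5/8)·(3/9) + (3/8)·(5/9) = 5/12 ≈ 0.4167.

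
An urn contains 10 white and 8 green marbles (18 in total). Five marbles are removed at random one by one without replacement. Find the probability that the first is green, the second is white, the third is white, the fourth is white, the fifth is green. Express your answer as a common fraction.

Multiply the conditional probability of each draw in order, without replacement, so each draw removes one from its color and from the total.
P = (8/18) · (10/17) · (9/16) · (8/15) · (7/14) = 2/51 ≈ 0.0392.

2/51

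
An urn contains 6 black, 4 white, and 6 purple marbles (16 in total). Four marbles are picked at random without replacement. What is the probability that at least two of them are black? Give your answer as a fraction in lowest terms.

89/182

Sum the hypergeometric tail for j = 2,…,4 black marbles.
Favorable = C(6,2)·C(10,2) + C(6,3)·C(10,1) + C(6,4)·C(10,0) = 890; total = C(16,4) = 1820.
P = 890/1820 = 89/182 ≈ 0.4890.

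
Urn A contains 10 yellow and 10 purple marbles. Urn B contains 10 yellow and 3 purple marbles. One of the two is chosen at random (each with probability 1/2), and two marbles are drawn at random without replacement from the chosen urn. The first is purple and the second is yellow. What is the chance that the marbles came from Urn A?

P(E | Urn A) = 5/19; P(E | Urn B) = 5/26.
P(E) = 1/2·5/19 + 1/2·5/26 = 225/988.
By Bayes' rule, P(Urn A | E) = 5/38 / 225/988 = 26/45 ≈ 0.5778.

26/45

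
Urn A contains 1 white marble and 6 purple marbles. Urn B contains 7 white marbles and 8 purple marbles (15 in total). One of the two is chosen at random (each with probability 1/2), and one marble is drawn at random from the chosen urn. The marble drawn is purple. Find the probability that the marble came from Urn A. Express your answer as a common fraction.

45/73

P(purple | Urn A) = 6/7; P(purple | Urn B) = 8/15.
P(purple) = 1/2·6/7 + 1/2·8/15 = 73/105.
By Bayes' rule, P(Urn A | purple) = 3/7 / 73/105 = 45/73 ≈ 0.6164.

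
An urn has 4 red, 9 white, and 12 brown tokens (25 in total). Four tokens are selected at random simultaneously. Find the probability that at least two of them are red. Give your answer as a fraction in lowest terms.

269/2530

Sum the hypergeometric tail for j = 2,…,4 red tokens.
Favorable = C(4,2)·C(21,2) + C(4,3)·C(21,1) + C(4,4)·C(21,0) = 1345; total = C(25,4) = 12650.
P = 1345/12650 = 269/2530 ≈ 0.1063.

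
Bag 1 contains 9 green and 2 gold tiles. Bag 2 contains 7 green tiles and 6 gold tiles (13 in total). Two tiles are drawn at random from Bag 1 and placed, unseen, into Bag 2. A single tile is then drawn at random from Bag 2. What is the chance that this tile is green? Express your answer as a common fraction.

19/33

Condition on how many of the transferred tiles are green (from Bag 1: 9 green of 11; then Bag 2 has 15 total).
  0 green: C(9,0)C(2,2)/C(11,2) = 1/55; then P = 7/15
  1 green: C(9,1)C(2,1)/C(11,2) = 18/55; then P = 8/15
  2 green: C(9,2)C(2,0)/C(11,2) = 36/55; then P = 9/15
P(green from Bag 2) = 19/33 ≈ 0.5758.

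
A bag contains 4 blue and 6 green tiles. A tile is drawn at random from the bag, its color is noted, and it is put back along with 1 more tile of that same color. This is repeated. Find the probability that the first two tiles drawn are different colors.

Either blue then green, or green then blue; after the first draw the total is 11.
P = (4/10)·(6/11) + (6/10)·(4/11) = 24/55 ≈ 0.4364.

24/55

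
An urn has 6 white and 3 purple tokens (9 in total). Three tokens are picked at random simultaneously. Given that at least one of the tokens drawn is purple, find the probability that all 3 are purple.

1/64

P(all 3 purple) = C(3,3)/C(9,3) = 1/84; P(at least one purple) = 1 − C(6,3)/C(9,3) = 16/21.
Since 'all 3 purple' ⊆ 'at least one purple', P(all 3 | at least one) = 1/84 / 16/21 = 1/64 ≈ 0.0156.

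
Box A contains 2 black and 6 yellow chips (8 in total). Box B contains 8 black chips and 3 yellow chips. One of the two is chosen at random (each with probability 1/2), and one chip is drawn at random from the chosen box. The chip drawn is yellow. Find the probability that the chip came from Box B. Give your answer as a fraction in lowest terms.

P(yellow | Box A) = 3/4; P(yellow | Box B) = 3/11.
P(yellow) = 1/2·3/4 + 1/2·3/11 = 45/88.
By Bayes' rule, P(Box B | yellow) = 3/22 / 45/88 = 4/15 ≈ 0.2667.

4/15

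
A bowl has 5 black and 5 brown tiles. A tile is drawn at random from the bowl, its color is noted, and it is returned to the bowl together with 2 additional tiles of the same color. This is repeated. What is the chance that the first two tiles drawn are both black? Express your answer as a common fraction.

After a black draw the bowl holds 7 black out of 12.
P = (5/10)·(7/12) = 7/24 ≈ 0.2917.

7/24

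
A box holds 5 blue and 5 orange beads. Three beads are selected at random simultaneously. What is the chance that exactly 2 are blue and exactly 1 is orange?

5/12

Unordered draws without replacement: count favorable combinations over C(10,3).
Favorable = C(5,2) · C(5,1) = 50; total = C(10,3) = 120.
P = 50/120 = 5/12 ≈ 0.4167.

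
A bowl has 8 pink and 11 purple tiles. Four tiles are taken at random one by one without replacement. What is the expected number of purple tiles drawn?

44/19

By linearity of expectation, E[X] = Σ P(draw i is purple); by symmetry each draw (even without replacement) has P(purple) = 11/19.
E[X] = 4 · 11/19 = 44/19 ≈ 2.3158.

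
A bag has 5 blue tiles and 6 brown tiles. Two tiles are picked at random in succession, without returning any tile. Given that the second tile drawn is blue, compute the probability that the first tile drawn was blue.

2/5

P(first=blue and the second tile drawn is blue) = (5/11)·(4/10) = 2/11.
P(the second tile drawn is blue) = Σ over first color = 2/11 + 3/11 = 5/11.
By Bayes, P(first=blue | the second tile drawn is blue) = 2/11 / 5/11 = 2/5 ≈ 0.4000.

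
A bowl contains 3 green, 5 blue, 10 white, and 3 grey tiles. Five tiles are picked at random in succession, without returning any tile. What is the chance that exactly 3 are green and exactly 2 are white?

Unordered draws without replacement: count favorable combinations over C(21,5).
Favorable = C(3,3) · C(5,0) · C(10,2) · C(3,0) = 45; total = C(21,5) = 20349.
P = 45/20349 = 5/2261 ≈ 0.0022.

5/2261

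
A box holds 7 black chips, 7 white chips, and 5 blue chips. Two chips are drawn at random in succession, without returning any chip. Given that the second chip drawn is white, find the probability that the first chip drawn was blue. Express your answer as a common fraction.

P(first=blue and the second chip drawn is white) = (5/19)·(7/18) = 35/342.
P(the second chip drawn is white) = Σ over first color = 49/342 + 7/57 + 35/342 = 7/19.
By Bayes, P(first=blue | the second chip drawn is white) = 35/342 / 7/19 = 5/18 ≈ 0.2778.

5/18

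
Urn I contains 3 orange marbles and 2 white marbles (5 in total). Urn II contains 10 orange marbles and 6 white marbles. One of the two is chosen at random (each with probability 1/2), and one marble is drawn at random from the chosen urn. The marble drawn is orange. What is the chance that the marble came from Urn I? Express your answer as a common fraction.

24/49

P(orange | Urn I) = 3/5; P(orange | Urn II) = 5/8.
P(orange) = 1/2·3/5 + 1/2·5/8 = 49/80.
By Bayes' rule, P(Urn I | orange) = 3/10 / 49/80 = 24/49 ≈ 0.4898.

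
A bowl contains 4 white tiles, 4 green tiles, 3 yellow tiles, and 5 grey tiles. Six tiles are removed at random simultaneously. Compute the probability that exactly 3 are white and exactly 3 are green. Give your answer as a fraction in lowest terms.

Unordered draws without replacement: count favorable combinations over C(16,6).
Favorable = C(4,3) · C(4,3) · C(3,0) · C(5,0) = 16; total = C(16,6) = 8008.
P = 16/8008 = 2/1001 ≈ 0.0020.

2/1001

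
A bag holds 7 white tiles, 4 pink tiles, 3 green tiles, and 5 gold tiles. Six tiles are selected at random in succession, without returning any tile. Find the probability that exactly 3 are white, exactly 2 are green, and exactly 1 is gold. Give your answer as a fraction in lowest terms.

25/1292

Unordered draws without replacement: count favorable combinations over C(19,6).
Favorable = C(7,3) · C(4,0) · C(3,2) · C(5,1) = 525; total = C(19,6) = 27132.
P = 525/27132 = 25/1292 ≈ 0.0193.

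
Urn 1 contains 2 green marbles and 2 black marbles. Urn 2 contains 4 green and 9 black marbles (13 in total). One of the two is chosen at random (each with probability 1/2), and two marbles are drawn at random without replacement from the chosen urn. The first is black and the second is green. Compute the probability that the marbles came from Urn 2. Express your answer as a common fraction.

9/22

P(E | Urn 1) = 1/3; P(E | Urn 2) = 3/13.
P(E) = 1/2·1/3 + 1/2·3/13 = 11/39.
By Bayes' rule, P(Urn 2 | E) = 3/26 / 11/39 = 9/22 ≈ 0.4091.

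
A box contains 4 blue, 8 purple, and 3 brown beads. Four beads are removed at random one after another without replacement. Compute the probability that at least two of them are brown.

2/13

Sum the hypergeometric tail for j = 2,…,3 brown beads.
Favorable = C(3,2)·C(12,2) + C(3,3)·C(12,1) = 210; total = C(15,4) = 1365.
P = 210/1365 = 2/13 ≈ 0.1538.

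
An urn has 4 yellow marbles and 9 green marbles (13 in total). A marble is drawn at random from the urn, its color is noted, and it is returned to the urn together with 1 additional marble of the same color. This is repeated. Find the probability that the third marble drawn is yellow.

Sum over the four possibilities for the first two draws (yellow/not-yellow each), tracking how the yellow count and total change by +1 per draw.
P(third is yellow) = 4/13 ≈ 0.3077. (In a Pólya urn every draw has the same marginal probability 4/13.)

4/13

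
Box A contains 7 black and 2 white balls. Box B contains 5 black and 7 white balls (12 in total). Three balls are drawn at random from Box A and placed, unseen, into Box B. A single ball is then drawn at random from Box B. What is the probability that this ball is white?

23/45

Condition on how many of the transferred balls are white (from Box A: 2 white of 9; then Box B has 15 total).
  0 white: C(2,0)C(7,3)/C(9,3) = 5/12; then P = 7/15
  1 white: C(2,1)C(7,2)/C(9,3) = 1/2; then P = 8/15
  2 white: C(2,2)C(7,1)/C(9,3) = 1/12; then P = 9/15
P(white from Box B) = 23/45 ≈ 0.5111.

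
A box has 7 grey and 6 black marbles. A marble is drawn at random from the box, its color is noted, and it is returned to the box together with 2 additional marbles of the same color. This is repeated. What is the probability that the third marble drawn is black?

6/13

Sum over the four possibilities for the first two draws (black/not-black each), tracking how the black count and total change by +2 per draw.
P(third is black) = 6/13 ≈ 0.4615. (In a Pólya urn every draw has the same marginal probability 6/13.)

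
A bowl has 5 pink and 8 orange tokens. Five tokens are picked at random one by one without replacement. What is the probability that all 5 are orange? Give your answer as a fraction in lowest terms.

56/1287

Multiply the conditional probability of each draw in order, without replacement, so each draw removes one from its color and from the total.
P = (8/13) · (7/12) · (6/11) · (5/10) · (4/9) = 56/1287 ≈ 0.0435.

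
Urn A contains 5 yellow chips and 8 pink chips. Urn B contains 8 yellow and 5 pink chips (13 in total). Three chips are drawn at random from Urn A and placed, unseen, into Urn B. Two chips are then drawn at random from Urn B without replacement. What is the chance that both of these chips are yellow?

163/520

Condition on how many of the transferred chips are yellow (from Urn A: 5 yellow of 13; then Urn B has 16 total).
  0 yellow: C(5,0)C(8,3)/C(13,3) = 28/143; then P = C(8,2)/C(16,2) = 7/30
  1 yellow: C(5,1)C(8,2)/C(13,3) = 70/143; then P = C(9,2)/C(16,2) = 3/10
  2 yellow: C(5,2)C(8,1)/C(13,3) = 40/143; then P = C(10,2)/C(16,2) = 3/8
  3 yellow: C(5,3)C(8,0)/C(13,3) = 5/143; then P = C(11,2)/C(16,2) = 11/24
P(both yellow) = 163/520 ≈ 0.3135.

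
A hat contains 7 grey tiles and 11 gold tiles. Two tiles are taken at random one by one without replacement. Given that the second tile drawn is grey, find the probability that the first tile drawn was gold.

P(first=gold and the second tile drawn is grey) = (11/18)·(7/17) = 77/306.
P(the second tile drawn is grey) = Σ over first color = 7/51 + 77/306 = 7/18.
By Bayes, P(first=gold | the second tile drawn is grey) = 77/306 / 7/18 = 11/17 ≈ 0.6471.

11/17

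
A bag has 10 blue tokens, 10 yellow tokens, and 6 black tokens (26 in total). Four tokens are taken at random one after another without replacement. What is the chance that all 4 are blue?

Unordered draws without replacement: count favorable combinations over C(26,4).
Favorable = C(10,4) · C(10,0) · C(6,0) = 210; total = C(26,4) = 14950.
P = 210/14950 = 21/1495 ≈ 0.0140.

21/1495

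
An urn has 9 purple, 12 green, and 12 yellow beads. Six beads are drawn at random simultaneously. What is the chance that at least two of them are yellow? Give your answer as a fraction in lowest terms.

2627/3596

Sum the hypergeometric tail for j = 2,…,6 yellow beads.
Favorable = C(12,2)·C(21,4) + C(12,3)·C(21,3) + C(12,4)·C(21,2) + C(12,5)·C(21,1) + C(12,6)·C(21,0) = 809116; total = C(33,6) = 1107568.
P = 809116/1107568 = 2627/3596 ≈ 0.7305.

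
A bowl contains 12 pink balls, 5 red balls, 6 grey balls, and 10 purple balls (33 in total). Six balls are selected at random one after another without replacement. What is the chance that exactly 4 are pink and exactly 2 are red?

Unordered draws without replacement: count favorable combinations over C(33,6).
Favorable = C(12,4) · C(5,2) · C(6,0) · C(10,0) = 4950; total = C(33,6) = 1107568.
P = 4950/1107568 = 225/50344 ≈ 0.0045.

225/50344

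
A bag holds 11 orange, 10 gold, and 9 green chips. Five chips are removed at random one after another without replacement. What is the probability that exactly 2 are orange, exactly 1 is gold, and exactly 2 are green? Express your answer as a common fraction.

Unordered draws without replacement: count favorable combinations over C(30,5).
Favorable = C(11,2) · C(10,1) · C(9,2) = 19800; total = C(30,5) = 142506.
P = 19800/142506 = 1100/7917 ≈ 0.1389.

1100/7917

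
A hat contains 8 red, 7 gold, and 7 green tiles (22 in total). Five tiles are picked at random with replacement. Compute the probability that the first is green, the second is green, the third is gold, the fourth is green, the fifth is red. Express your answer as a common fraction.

2401/644204

Multiply the conditional probability of each draw in order, with replacement (the composition resets each draw).
P = (7/22) · (7/22) · (7/22) · (7/22) · (8/22) = 2401/644204 ≈ 0.0037.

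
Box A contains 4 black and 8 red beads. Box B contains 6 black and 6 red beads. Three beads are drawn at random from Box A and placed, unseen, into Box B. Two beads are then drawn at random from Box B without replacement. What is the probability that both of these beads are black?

78/385

Condition on how many of the transferred beads are black (from Box A: 4 black of 12; then Box B has 15 total).
  0 black: C(4,0)C(8,3)/C(12,3) = 14/55; then P = C(6,2)/C(15,2) = 1/7
  1 black: C(4,1)C(8,2)/C(12,3) = 28/55; then P = C(7,2)/C(15,2) = 1/5
  2 black: C(4,2)C(8,1)/C(12,3) = 12/55; then P = C(8,2)/C(15,2) = 4/15
  3 black: C(4,3)C(8,0)/C(12,3) = 1/55; then P = C(9,2)/C(15,2) = 12/35
P(both black) = 78/385 ≈ 0.2026.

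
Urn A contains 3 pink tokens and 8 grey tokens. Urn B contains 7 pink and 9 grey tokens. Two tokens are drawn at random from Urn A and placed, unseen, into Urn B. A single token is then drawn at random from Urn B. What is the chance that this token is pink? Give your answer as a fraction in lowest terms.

83/198

Condition on how many of the transferred tokens are pink (from Urn A: 3 pink of 11; then Urn B has 18 total).
  0 pink: C(3,0)C(8,2)/C(11,2) = 28/55; then P = 7/18
  1 pink: C(3,1)C(8,1)/C(11,2) = 24/55; then P = 8/18
  2 pink: C(3,2)C(8,0)/C(11,2) = 3/55; then P = 9/18
P(pink from Urn B) = 83/198 ≈ 0.4192.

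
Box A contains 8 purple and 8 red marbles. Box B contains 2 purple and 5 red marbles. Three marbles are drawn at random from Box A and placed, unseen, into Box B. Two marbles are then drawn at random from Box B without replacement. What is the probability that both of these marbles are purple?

Condition on how many of the transferred marbles are purple (from Box A: 8 purple of 16; then Box B has 10 total).
  0 purple: C(8,0)C(8,3)/C(16,3) = 1/10; then P = C(2,2)/C(10,2) = 1/45
  1 purple: C(8,1)C(8,2)/C(16,3) = 2/5; then P = C(3,2)/C(10,2) = 1/15
  2 purple: C(8,2)C(8,1)/C(16,3) = 2/5; then P = C(4,2)/C(10,2) = 2/15
  3 purple: C(8,3)C(8,0)/C(16,3) = 1/10; then P = C(5,2)/C(10,2) = 2/9
P(both purple) = 47/450 ≈ 0.1044.

47/450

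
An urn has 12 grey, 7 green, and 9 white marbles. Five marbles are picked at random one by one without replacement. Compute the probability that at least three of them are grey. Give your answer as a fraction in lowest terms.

209/585

Sum the hypergeometric tail for j = 3,…,5 grey marbles.
Favorable = C(12,3)·C(16,2) + C(12,4)·C(16,1) + C(12,5)·C(16,0) = 35112; total = C(28,5) = 98280.
P = 35112/98280 = 209/585 ≈ 0.3573.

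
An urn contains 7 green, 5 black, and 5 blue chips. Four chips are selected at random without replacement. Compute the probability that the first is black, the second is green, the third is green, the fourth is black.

Multiply the conditional probability of each draw in order, without replacement, so each draw removes one from its color and from the total.
P = (5/17) · (7/16) · (6/15) · (4/14) = 1/68 ≈ 0.0147.

1/68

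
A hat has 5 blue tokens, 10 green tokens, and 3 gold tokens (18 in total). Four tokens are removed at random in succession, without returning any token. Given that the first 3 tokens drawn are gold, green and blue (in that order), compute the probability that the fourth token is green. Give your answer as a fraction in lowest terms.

3/5

After removing 1 blue, 1 green, 1 gold, the hat has 9 green out of 15 remaining.
P(fourth is green | given) = 9/15 = 3/5 ≈ 0.6000.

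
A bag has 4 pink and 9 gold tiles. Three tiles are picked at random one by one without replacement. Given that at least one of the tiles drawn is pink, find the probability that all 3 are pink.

P(all 3 pink) = C(4,3)/C(13,3) = 2/143; P(at least one pink) = 1 − C(9,3)/C(13,3) = 101/143.
Since 'all 3 pink' ⊆ 'at least one pink', P(all 3 | at least one) = 2/143 / 101/143 = 2/101 ≈ 0.0198.

2/101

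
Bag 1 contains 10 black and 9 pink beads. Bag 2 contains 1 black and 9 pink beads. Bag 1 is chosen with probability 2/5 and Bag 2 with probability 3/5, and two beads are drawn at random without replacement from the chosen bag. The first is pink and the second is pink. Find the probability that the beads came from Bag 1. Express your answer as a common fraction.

P(E | Bag 1) = 4/19; P(E | Bag 2) = 4/5.
P(E) = 2/5·4/19 + 3/5·4/5 = 268/475.
By Bayes' rule, P(Bag 1 | E) = 8/95 / 268/475 = 10/67 ≈ 0.1493.

10/67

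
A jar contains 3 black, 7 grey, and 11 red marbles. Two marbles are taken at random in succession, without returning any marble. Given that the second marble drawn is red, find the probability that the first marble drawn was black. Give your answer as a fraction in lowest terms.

3/20

P(first=black and the second marble drawn is red) = (3/21)·(11/20) = 11/140.
P(the second marble drawn is red) = Σ over first color = 11/140 + 11/60 + 11/42 = 11/21.
By Bayes, P(first=black | the second marble drawn is red) = 11/140 / 11/21 = 3/20 ≈ 0.1500.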